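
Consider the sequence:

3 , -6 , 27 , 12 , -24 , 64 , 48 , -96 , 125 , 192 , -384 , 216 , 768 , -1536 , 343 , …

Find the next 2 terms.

3072, -6144

Positions follow the repeating pattern AAB; grouping by letter gives 2 tracks.
Track A is 3, -6, 12, -24, 48, -96, 192, -384, 768, -1536, which is geometric with ratio -2.
Track B is 27, 64, 125, 216, 343, which is perfect cubes starting at 3³.
Term 16 comes from track A (its 11th entry): 3072.
Position 17 falls in track A as its term 12, giving -6144.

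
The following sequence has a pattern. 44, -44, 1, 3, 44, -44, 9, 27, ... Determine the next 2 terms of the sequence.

44, -44

Positions follow the repeating pattern AABB; grouping by letter gives 2 tracks.
Track A: 44, -44, 44, -44 — the oscillation 44·(−1)^(n+1).
Track B: 1, 3, 9, 27 — multiplying by 3 each time.
Position 9 → track A, term 5 = 44.
Position 10 falls in track A as its term 6, giving -44.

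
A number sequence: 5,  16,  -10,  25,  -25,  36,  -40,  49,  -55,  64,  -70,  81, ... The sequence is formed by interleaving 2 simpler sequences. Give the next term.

Taking every 2nd term gives 2 separate tracks.
Track A: 5, -10, -25, -40, -55, -70 — arithmetic, step −15.
Track B: 16, 25, 36, 49, 64, 81 — the squares 4², 5², 6², ….
Position 13 falls in track A as its term 7, giving -85.

-85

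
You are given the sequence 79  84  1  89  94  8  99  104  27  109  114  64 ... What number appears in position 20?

Reading positions in blocks of 3 reveals the pattern AAB — 2 tracks woven together.
Stream A: 79, 84, 89, 94, 99, 104, 109, 114 (linear: a_n = 74 + 5·n).
Stream B: 1, 8, 27, 64 (consecutive cubes n³ from n = 1).
Position 20 → stream A, term 14 = 144.

144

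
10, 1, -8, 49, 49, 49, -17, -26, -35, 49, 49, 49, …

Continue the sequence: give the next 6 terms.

-44, -53, -62, 49, 49, 49

Reading positions in blocks of 6 reveals the pattern AAABBB — 2 tracks woven together.
Track A: 10, 1, -8, -17, -26, -35. Arithmetic with common difference −9.
Track B: 49, 49, 49, 49, 49, 49. Constant 49.
Term 13 comes from track A (its 7th entry): -44.
The 14th slot belongs to track A; its 8th term is -53.
Position 15 → track A, term 9 = -62.
The 16th slot belongs to track B; its 7th term is 49.
Position 17 → track B, term 8 = 49.
Term 18 comes from track B (its 9th entry): 49.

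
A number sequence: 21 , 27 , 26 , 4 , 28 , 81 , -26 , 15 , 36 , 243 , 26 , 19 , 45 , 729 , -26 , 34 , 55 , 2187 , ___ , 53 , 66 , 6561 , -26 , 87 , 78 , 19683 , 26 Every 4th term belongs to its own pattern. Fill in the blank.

26

Read the sequence 4 terms at a time; column i is its own pattern.
Track A: 21, 28, 36, 45, 55, 66, 78 (triangular numbers n(n+1)/2 for n = 6, 7, …).
Track B: 27, 81, 243, 729, 2187, 6561, 19683 (powers of 3).
Track C: 26, -26, 26, -26, ?, -26, 26 (oscillating between 26 and -26).
Track D: 4, 15, 19, 34, 53, 87 (a Fibonacci-like recurrence a_n = a_{n-1} + a_{n-2}).
Track C's pattern makes the blank 26.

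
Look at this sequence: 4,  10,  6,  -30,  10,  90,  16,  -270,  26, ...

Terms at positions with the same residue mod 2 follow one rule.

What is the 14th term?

The terms cycle through 2 interleaved subsequences.
Track A: 4, 6, 10, 16, 26 (Fibonacci-style (each term is the sum of the two before it)).
Track B: 10, -30, 90, -270 (multiplying by -3 each time).
Position 14 → track B, term 7 = 7290.

7290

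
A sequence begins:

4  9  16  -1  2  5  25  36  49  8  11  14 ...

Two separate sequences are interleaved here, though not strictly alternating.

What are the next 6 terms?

64, 81, 100, 17, 20, 23

Positions follow the repeating pattern AAABBB; grouping by letter gives 2 tracks.
Subsequence A: 4, 9, 16, 25, 36, 49 (consecutive squares n² from n = 2).
Subsequence B: -1, 2, 5, 8, 11, 14 (arithmetic, step +3).
Position 13 → subsequence A, term 7 = 64.
The 14th slot belongs to subsequence A; its 8th term is 81.
Position 15 falls in subsequence A as its term 9, giving 100.
Position 16 → subsequence B, term 7 = 17.
The 17th slot belongs to subsequence B; its 8th term is 20.
The 18th slot belongs to subsequence B; its 9th term is 23.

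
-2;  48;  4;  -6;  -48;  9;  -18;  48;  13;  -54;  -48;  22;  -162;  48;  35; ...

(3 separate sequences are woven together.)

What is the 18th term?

57

Split by position mod 3 into 3 tracks.
Stream A: -2, -6, -18, -54, -162. Multiplying by 3 each time.
Stream B: 48, -48, 48, -48, 48. The oscillation 48·(−1)^(n+1).
Stream C: 4, 9, 13, 22, 35. A Fibonacci-like recurrence a_n = a_{n-1} + a_{n-2}.
Term 18 comes from stream C (its 6th entry): 57.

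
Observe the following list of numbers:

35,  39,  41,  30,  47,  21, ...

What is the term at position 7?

53

Positions 1, 3, 5, … form one subsequence and positions 2, 4, 6, … form another.
Track A: 35, 41, 47. Adding 6 each time.
Track B: 39, 30, 21. Arithmetic, step −9.
Term 7 comes from track A (its 4th entry): 53.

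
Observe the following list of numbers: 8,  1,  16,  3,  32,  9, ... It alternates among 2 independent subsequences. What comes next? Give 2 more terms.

64, 27

Taking every 2nd term gives 2 separate tracks.
Stream A = 8, 16, 32: a geometric progression (common ratio 2).
Stream B = 1, 3, 9: successive powers of 3.
Position 7 → stream A, term 4 = 64.
Position 8 → stream B, term 4 = 27.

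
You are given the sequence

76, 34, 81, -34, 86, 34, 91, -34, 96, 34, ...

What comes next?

The terms cycle through 2 interleaved subsequences.
Stream A = 76, 81, 86, 91, 96: arithmetic, step +5.
Stream B = 34, -34, 34, -34, 34: alternating ±34.
Position 11 falls in stream A as its term 6, giving 101.

101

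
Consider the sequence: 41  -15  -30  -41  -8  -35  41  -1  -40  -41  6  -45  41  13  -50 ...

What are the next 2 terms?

Read the sequence 3 terms at a time; column i is its own pattern.
Track A = 41, -41, 41, -41, 41: alternating ±41.
Track B = -15, -8, -1, 6, 13: linear: a_n = -22 + 7·n.
Track C = -30, -35, -40, -45, -50: arithmetic with common difference −5.
Position 16 → track A, term 6 = -41.
Position 17 falls in track B as its term 6, giving 20.

-41, 20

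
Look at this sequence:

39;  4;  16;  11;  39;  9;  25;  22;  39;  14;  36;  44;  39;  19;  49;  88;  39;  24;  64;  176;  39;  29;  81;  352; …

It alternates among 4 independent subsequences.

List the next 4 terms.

39, 34, 100, 704

Taking every 4th term gives 4 separate tracks.
Track A: 39, 39, 39, 39, 39, 39 (the constant sequence 39).
Track B: 4, 9, 14, 19, 24, 29 (linear: a_n = -1 + 5·n).
Track C: 16, 25, 36, 49, 64, 81 (consecutive squares n² from n = 4).
Track D: 11, 22, 44, 88, 176, 352 (geometric with ratio 2).
Position 25 falls in track A as its term 7, giving 39.
Position 26 → track B, term 7 = 34.
Term 27 comes from track C (its 7th entry): 100.
Position 28 → track D, term 7 = 704.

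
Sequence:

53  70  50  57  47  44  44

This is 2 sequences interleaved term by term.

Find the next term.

31

The terms cycle through 2 interleaved subsequences.
Subsequence A: 53, 50, 47, 44 (subtracting 3 each time).
Subsequence B: 70, 57, 44 (arithmetic with common difference −13).
Position 8 → subsequence B, term 4 = 31.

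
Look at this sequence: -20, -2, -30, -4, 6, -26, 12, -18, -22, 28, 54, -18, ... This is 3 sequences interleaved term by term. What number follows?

44

The terms cycle through 3 interleaved subsequences.
Track A = -20, -4, 12, 28: adding 16 each time.
Track B = -2, 6, -18, 54: a geometric progression (common ratio -3).
Track C = -30, -26, -22, -18: adding 4 each time.
Term 13 comes from track A (its 5th entry): 44.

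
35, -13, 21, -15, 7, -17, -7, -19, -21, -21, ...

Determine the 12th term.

-23

Odd-indexed and even-indexed terms follow separate rules.
Track A is 35, 21, 7, -7, -21, which is arithmetic with common difference −14.
Track B is -13, -15, -17, -19, -21, which is arithmetic with common difference −2.
Term 12 comes from track B (its 6th entry): -23.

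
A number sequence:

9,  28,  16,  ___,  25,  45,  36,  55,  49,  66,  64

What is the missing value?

36

Split by position mod 2 into 2 tracks.
Track A: 9, 16, 25, 36, 49, 64. Consecutive squares n² from n = 3.
Track B: 28, ?, 45, 55, 66. Triangular numbers starting at T_7.
Track B's pattern makes the blank 36.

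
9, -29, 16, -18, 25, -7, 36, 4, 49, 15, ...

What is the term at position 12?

Split by position mod 2 into 2 tracks.
Track A is 9, 16, 25, 36, 49, which is perfect squares starting at 3².
Track B is -29, -18, -7, 4, 15, which is arithmetic with common difference +11.
Position 12 → track B, term 6 = 26.

26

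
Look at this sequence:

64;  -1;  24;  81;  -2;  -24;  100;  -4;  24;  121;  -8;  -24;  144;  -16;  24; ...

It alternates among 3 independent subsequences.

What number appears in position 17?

-32

Split by position mod 3: positions 1, 4, 7, … form one track, and each other residue class forms its own.
Subsequence A: 64, 81, 100, 121, 144 (the squares 8², 9², 10², …).
Subsequence B: -1, -2, -4, -8, -16 (geometric with ratio 2).
Subsequence C: 24, -24, 24, -24, 24 (the oscillation 24·(−1)^(n+1)).
Position 17 falls in subsequence B as its term 6, giving -32.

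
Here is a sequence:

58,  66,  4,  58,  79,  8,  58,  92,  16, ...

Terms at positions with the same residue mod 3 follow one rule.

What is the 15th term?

Split by position mod 3 into 3 tracks.
Track A: 58, 58, 58. Always 58.
Track B: 66, 79, 92. Adding 13 each time.
Track C: 4, 8, 16. Powers of 2.
Position 15 → track C, term 5 = 64.

64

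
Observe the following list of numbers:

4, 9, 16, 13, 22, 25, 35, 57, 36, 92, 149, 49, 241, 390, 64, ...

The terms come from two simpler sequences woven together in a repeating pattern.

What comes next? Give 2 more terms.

631, 1021

Positions follow the repeating pattern AAB; grouping by letter gives 2 tracks.
Stream A: 4, 9, 13, 22, 35, 57, 92, 149, 241, 390. Fibonacci-style (each term is the sum of the two before it).
Stream B: 16, 25, 36, 49, 64. Perfect squares starting at 4².
The 16th slot belongs to stream A; its 11th term is 631.
The 17th slot belongs to stream A; its 12th term is 1021.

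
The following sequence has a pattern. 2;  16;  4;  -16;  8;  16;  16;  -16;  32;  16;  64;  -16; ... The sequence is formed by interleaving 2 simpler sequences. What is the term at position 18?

16

Split by position mod 2 into 2 tracks.
Stream A: 2, 4, 8, 16, 32, 64 (powers of 2).
Stream B: 16, -16, 16, -16, 16, -16 (oscillating between 16 and -16).
The 18th slot belongs to stream B; its 9th term is 16.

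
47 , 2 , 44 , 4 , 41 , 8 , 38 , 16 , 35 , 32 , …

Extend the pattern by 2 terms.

32, 64

Split by position mod 2 into 2 tracks.
Track A is 47, 44, 41, 38, 35, which is subtracting 3 each time.
Track B is 2, 4, 8, 16, 32, which is powers 2^1, 2^2, 2^3, ….
Term 11 comes from track A (its 6th entry): 32.
The 12th slot belongs to track B; its 6th term is 64.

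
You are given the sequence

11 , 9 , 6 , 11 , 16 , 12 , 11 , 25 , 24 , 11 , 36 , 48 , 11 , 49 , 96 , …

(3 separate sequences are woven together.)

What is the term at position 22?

Read the sequence 3 terms at a time; column i is its own pattern.
Subsequence A is 11, 11, 11, 11, 11, which is constant 11.
Subsequence B is 9, 16, 25, 36, 49, which is the squares 3², 4², 5², ….
Subsequence C is 6, 12, 24, 48, 96, which is multiplying by 2 each time.
Term 22 comes from subsequence A (its 8th entry): 11.

11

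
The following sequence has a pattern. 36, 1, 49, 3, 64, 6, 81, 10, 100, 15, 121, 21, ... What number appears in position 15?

Positions 1, 3, 5, … form one subsequence and positions 2, 4, 6, … form another.
Track A is 36, 49, 64, 81, 100, 121, which is perfect squares starting at 6².
Track B is 1, 3, 6, 10, 15, 21, which is triangular numbers n(n+1)/2 for n = 1, 2, ….
The 15th slot belongs to track A; its 8th term is 169.

169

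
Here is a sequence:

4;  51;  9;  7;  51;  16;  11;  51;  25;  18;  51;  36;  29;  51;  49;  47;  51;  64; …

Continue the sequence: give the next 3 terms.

76, 51, 81

Split by position mod 3 into 3 tracks.
Subsequence A: 4, 7, 11, 18, 29, 47 — Fibonacci-style (each term is the sum of the two before it).
Subsequence B: 51, 51, 51, 51, 51, 51 — always 51.
Subsequence C: 9, 16, 25, 36, 49, 64 — the squares 3², 4², 5², ….
Position 19 falls in subsequence A as its term 7, giving 76.
The 20th slot belongs to subsequence B; its 7th term is 51.
Term 21 comes from subsequence C (its 7th entry): 81.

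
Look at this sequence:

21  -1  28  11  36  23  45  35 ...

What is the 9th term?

55

Split by position mod 2 into 2 tracks.
Track A: 21, 28, 36, 45 — triangular numbers n(n+1)/2 for n = 6, 7, ….
Track B: -1, 11, 23, 35 — adding 12 each time.
Position 9 falls in track A as its term 5, giving 55.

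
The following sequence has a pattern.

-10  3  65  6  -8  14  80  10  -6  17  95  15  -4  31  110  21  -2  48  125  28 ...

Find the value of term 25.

2

Taking every 4th term gives 4 separate tracks.
Track A: -10, -8, -6, -4, -2 (arithmetic, step +2).
Track B: 3, 14, 17, 31, 48 (a Fibonacci-like recurrence a_n = a_{n-1} + a_{n-2}).
Track C: 65, 80, 95, 110, 125 (arithmetic with common difference +15).
Track D: 6, 10, 15, 21, 28 (triangular numbers n(n+1)/2 for n = 3, 4, …).
Position 25 → track A, term 7 = 2.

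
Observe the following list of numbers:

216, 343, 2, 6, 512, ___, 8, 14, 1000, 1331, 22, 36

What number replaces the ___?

Reading positions in blocks of 4 reveals the pattern AABB — 2 tracks woven together.
Stream A: 216, 343, 512, ?, 1000, 1331. Perfect cubes starting at 6³.
Stream B: 2, 6, 8, 14, 22, 36. Fibonacci-style (each term is the sum of the two before it).
The gap is stream A's term 4; the rule gives 729.

729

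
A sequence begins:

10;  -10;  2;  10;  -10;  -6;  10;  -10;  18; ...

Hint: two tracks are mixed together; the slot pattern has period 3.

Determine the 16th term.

10

The slot pattern repeats as AAB (period 3), so there are 2 interleaved tracks.
Stream A is 10, -10, 10, -10, 10, -10, which is oscillating between 10 and -10.
Stream B is 2, -6, 18, which is a geometric progression (common ratio -3).
Position 16 → stream A, term 11 = 10.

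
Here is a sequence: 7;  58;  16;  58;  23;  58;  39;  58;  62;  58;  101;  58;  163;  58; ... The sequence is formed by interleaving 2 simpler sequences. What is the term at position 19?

Odd-indexed and even-indexed terms follow separate rules.
Track A: 7, 16, 23, 39, 62, 101, 163 — Fibonacci-style (each term is the sum of the two before it).
Track B: 58, 58, 58, 58, 58, 58, 58 — the constant sequence 58.
Position 19 → track A, term 10 = 691.

691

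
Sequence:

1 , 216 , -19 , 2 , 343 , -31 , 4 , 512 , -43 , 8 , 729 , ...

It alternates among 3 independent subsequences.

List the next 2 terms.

The terms cycle through 3 interleaved subsequences.
Track A = 1, 2, 4, 8: powers of 2.
Track B = 216, 343, 512, 729: consecutive cubes n³ from n = 6.
Track C = -19, -31, -43: arithmetic with common difference −12.
The 12th slot belongs to track C; its 4th term is -55.
Position 13 falls in track A as its term 5, giving 16.

-55, 16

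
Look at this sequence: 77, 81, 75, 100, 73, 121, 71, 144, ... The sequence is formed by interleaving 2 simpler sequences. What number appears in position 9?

69

Taking every 2nd term gives 2 separate tracks.
Track A: 77, 75, 73, 71 (subtracting 2 each time).
Track B: 81, 100, 121, 144 (perfect squares starting at 9²).
Position 9 falls in track A as its term 5, giving 69.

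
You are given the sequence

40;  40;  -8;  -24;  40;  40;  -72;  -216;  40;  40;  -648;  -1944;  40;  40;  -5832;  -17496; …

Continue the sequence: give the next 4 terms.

40, 40, -52488, -157464

Positions follow the repeating pattern AABB; grouping by letter gives 2 tracks.
Subsequence A: 40, 40, 40, 40, 40, 40, 40, 40. Constant 40.
Subsequence B: -8, -24, -72, -216, -648, -1944, -5832, -17496. Multiplying by 3 each time.
The 17th slot belongs to subsequence A; its 9th term is 40.
Term 18 comes from subsequence A (its 10th entry): 40.
The 19th slot belongs to subsequence B; its 9th term is -52488.
Term 20 comes from subsequence B (its 10th entry): -157464.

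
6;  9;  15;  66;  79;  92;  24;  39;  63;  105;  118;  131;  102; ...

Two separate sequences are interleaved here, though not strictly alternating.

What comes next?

165

Positions follow the repeating pattern AAABBB; grouping by letter gives 2 tracks.
Stream A = 6, 9, 15, 24, 39, 63, 102: Fibonacci-style (each term is the sum of the two before it).
Stream B = 66, 79, 92, 105, 118, 131: adding 13 each time.
Term 14 comes from stream A (its 8th entry): 165.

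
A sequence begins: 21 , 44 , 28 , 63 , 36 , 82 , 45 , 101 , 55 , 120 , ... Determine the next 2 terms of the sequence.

Split by position mod 2 into 2 tracks.
Track A: 21, 28, 36, 45, 55 — the triangular numbers T_6, T_7, ….
Track B: 44, 63, 82, 101, 120 — arithmetic, step +19.
The 11th slot belongs to track A; its 6th term is 66.
The 12th slot belongs to track B; its 6th term is 139.

66, 139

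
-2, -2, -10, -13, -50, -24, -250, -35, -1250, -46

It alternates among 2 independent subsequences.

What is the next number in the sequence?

-6250

Positions 1, 3, 5, … form one subsequence and positions 2, 4, 6, … form another.
Track A: -2, -10, -50, -250, -1250 — a geometric progression (common ratio 5).
Track B: -2, -13, -24, -35, -46 — linear: a_n = 9 − 11·n.
Term 11 comes from track A (its 6th entry): -6250.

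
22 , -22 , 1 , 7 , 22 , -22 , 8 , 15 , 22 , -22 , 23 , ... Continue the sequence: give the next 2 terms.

Reading positions in blocks of 4 reveals the pattern AABB — 2 tracks woven together.
Stream A: 22, -22, 22, -22, 22, -22 (the oscillation 22·(−1)^(n+1)).
Stream B: 1, 7, 8, 15, 23 (Fibonacci-style (each term is the sum of the two before it)).
Term 12 comes from stream B (its 6th entry): 38.
Position 13 → stream A, term 7 = 22.

38, 22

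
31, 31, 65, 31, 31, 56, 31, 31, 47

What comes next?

The slot pattern repeats as AAB (period 3), so there are 2 interleaved tracks.
Subsequence A = 31, 31, 31, 31, 31, 31: constant 31.
Subsequence B = 65, 56, 47: subtracting 9 each time.
Term 10 comes from subsequence A (its 7th entry): 31.

31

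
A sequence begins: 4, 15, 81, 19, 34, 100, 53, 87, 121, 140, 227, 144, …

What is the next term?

367

Positions follow the repeating pattern AAB; grouping by letter gives 2 tracks.
Stream A: 4, 15, 19, 34, 53, 87, 140, 227 — Fibonacci-style (each term is the sum of the two before it).
Stream B: 81, 100, 121, 144 — perfect squares starting at 9².
The 13th slot belongs to stream A; its 9th term is 367.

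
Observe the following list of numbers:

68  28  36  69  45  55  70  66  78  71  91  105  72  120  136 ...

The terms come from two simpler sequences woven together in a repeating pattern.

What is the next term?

Reading positions in blocks of 3 reveals the pattern ABB — 2 tracks woven together.
Track A: 68, 69, 70, 71, 72 — arithmetic with common difference +1.
Track B: 28, 36, 45, 55, 66, 78, 91, 105, 120, 136 — the triangular numbers T_7, T_8, ….
Position 16 → track A, term 6 = 73.

73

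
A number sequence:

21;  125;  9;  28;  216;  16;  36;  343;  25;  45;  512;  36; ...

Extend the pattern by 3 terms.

55, 729, 49

Read the sequence 3 terms at a time; column i is its own pattern.
Subsequence A: 21, 28, 36, 45 — triangular numbers starting at T_6.
Subsequence B: 125, 216, 343, 512 — consecutive cubes n³ from n = 5.
Subsequence C: 9, 16, 25, 36 — consecutive squares n² from n = 3.
Term 13 comes from subsequence A (its 5th entry): 55.
The 14th slot belongs to subsequence B; its 5th term is 729.
Term 15 comes from subsequence C (its 5th entry): 49.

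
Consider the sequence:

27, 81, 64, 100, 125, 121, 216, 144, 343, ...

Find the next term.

Split by position mod 2 into 2 tracks.
Track A: 27, 64, 125, 216, 343. Consecutive cubes n³ from n = 3.
Track B: 81, 100, 121, 144. Perfect squares starting at 9².
Position 10 falls in track B as its term 5, giving 169.

169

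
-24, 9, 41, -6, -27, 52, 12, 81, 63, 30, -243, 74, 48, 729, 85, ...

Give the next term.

66

Split by position mod 3 into 3 tracks.
Stream A: -24, -6, 12, 30, 48. Arithmetic with common difference +18.
Stream B: 9, -27, 81, -243, 729. Multiplying by -3 each time.
Stream C: 41, 52, 63, 74, 85. Adding 11 each time.
Term 16 comes from stream A (its 6th entry): 66.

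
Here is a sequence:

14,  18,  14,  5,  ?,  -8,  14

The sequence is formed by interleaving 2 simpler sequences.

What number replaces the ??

Odd-indexed and even-indexed terms follow separate rules.
Track A: 14, 14, ?, 14 — always 14.
Track B: 18, 5, -8 — subtracting 13 each time.
The gap is track A's term 3; the rule gives 14.

14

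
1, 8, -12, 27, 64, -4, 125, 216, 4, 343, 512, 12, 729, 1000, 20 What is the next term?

Positions follow the repeating pattern AAB; grouping by letter gives 2 tracks.
Track A = 1, 8, 27, 64, 125, 216, 343, 512, 729, 1000: perfect cubes starting at 1³.
Track B = -12, -4, 4, 12, 20: adding 8 each time.
The 16th slot belongs to track A; its 11th term is 1331.

1331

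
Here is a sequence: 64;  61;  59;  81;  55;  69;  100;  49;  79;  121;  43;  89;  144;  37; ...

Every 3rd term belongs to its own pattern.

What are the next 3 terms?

99, 169, 31

The terms cycle through 3 interleaved subsequences.
Subsequence A is 64, 81, 100, 121, 144, which is perfect squares starting at 8².
Subsequence B is 61, 55, 49, 43, 37, which is linear: a_n = 67 − 6·n.
Subsequence C is 59, 69, 79, 89, which is adding 10 each time.
Term 15 comes from subsequence C (its 5th entry): 99.
Position 16 → subsequence A, term 6 = 169.
Term 17 comes from subsequence B (its 6th entry): 31.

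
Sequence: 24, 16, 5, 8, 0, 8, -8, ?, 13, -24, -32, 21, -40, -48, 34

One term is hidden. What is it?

-16

The slot pattern repeats as AAB (period 3), so there are 2 interleaved tracks.
Track A is 24, 16, 8, 0, -8, ?, -24, -32, -40, -48, which is arithmetic with common difference −8.
Track B is 5, 8, 13, 21, 34, which is Fibonacci-style (each term is the sum of the two before it).
The gap is track A's term 6; the rule gives -16.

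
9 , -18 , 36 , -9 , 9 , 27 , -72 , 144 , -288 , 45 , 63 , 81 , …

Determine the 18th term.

135

Reading positions in blocks of 6 reveals the pattern AAABBB — 2 tracks woven together.
Track A: 9, -18, 36, -72, 144, -288. Geometric, ×-2 each step.
Track B: -9, 9, 27, 45, 63, 81. Adding 18 each time.
Term 18 comes from track B (its 9th entry): 135.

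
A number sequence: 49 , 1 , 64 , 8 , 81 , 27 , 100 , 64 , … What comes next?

121

The terms cycle through 2 interleaved subsequences.
Track A = 49, 64, 81, 100: consecutive squares n² from n = 7.
Track B = 1, 8, 27, 64: consecutive cubes n³ from n = 1.
Position 9 falls in track A as its term 5, giving 121.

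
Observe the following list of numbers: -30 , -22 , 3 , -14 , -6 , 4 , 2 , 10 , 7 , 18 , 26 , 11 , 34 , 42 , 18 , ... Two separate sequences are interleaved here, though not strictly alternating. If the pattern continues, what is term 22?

82

Positions follow the repeating pattern AAB; grouping by letter gives 2 tracks.
Track A: -30, -22, -14, -6, 2, 10, 18, 26, 34, 42. Adding 8 each time.
Track B: 3, 4, 7, 11, 18. A Fibonacci-like recurrence a_n = a_{n-1} + a_{n-2}.
Term 22 comes from track A (its 15th entry): 82.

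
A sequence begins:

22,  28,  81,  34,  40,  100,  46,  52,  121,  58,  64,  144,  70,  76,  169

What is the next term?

82

Reading positions in blocks of 3 reveals the pattern AAB — 2 tracks woven together.
Stream A: 22, 28, 34, 40, 46, 52, 58, 64, 70, 76 (arithmetic, step +6).
Stream B: 81, 100, 121, 144, 169 (consecutive squares n² from n = 9).
Position 16 falls in stream A as its term 11, giving 82.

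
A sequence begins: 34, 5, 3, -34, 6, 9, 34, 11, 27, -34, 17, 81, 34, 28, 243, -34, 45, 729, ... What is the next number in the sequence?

34

Split by position mod 3 into 3 tracks.
Subsequence A: 34, -34, 34, -34, 34, -34. Oscillating between 34 and -34.
Subsequence B: 5, 6, 11, 17, 28, 45. A Fibonacci-like recurrence a_n = a_{n-1} + a_{n-2}.
Subsequence C: 3, 9, 27, 81, 243, 729. Successive powers of 3.
Position 19 falls in subsequence A as its term 7, giving 34.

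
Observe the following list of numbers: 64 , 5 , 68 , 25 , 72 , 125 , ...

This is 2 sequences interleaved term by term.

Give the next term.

Split by position mod 2 into 2 tracks.
Track A is 64, 68, 72, which is arithmetic with common difference +4.
Track B is 5, 25, 125, which is powers 5^1, 5^2, 5^3, ….
Position 7 → track A, term 4 = 76.

76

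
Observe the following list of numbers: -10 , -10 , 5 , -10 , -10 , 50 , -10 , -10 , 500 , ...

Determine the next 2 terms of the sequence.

Positions follow the repeating pattern AAB; grouping by letter gives 2 tracks.
Subsequence A = -10, -10, -10, -10, -10, -10: always -10.
Subsequence B = 5, 50, 500: multiplying by 10 each time.
Term 10 comes from subsequence A (its 7th entry): -10.
Position 11 falls in subsequence A as its term 8, giving -10.

-10, -10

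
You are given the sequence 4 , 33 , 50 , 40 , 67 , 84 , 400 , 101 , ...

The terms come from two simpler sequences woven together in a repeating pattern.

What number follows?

Reading positions in blocks of 3 reveals the pattern ABB — 2 tracks woven together.
Track A: 4, 40, 400. Multiplying by 10 each time.
Track B: 33, 50, 67, 84, 101. Arithmetic, step +17.
Position 9 → track B, term 6 = 118.

118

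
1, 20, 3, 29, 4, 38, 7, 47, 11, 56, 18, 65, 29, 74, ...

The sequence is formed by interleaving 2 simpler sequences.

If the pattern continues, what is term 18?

92

Positions 1, 3, 5, … form one subsequence and positions 2, 4, 6, … form another.
Track A: 1, 3, 4, 7, 11, 18, 29 — a Fibonacci-like recurrence a_n = a_{n-1} + a_{n-2}.
Track B: 20, 29, 38, 47, 56, 65, 74 — arithmetic, step +9.
Position 18 falls in track B as its term 9, giving 92.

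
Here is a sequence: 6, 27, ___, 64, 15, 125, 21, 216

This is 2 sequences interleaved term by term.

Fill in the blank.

Split by position mod 2 into 2 tracks.
Track A: 6, ?, 15, 21 (the triangular numbers T_3, T_4, …).
Track B: 27, 64, 125, 216 (perfect cubes starting at 3³).
Filling track A at index 2 by its rule yields 10.

10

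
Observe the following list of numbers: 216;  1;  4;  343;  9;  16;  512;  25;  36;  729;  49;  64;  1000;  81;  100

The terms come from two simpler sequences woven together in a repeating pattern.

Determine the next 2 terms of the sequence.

Positions follow the repeating pattern ABB; grouping by letter gives 2 tracks.
Subsequence A: 216, 343, 512, 729, 1000. Consecutive cubes n³ from n = 6.
Subsequence B: 1, 4, 9, 16, 25, 36, 49, 64, 81, 100. The squares 1², 2², 3², ….
Term 16 comes from subsequence A (its 6th entry): 1331.
Position 17 falls in subsequence B as its term 11, giving 121.

1331, 121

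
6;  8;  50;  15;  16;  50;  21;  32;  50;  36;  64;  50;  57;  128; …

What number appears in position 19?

150

The terms cycle through 3 interleaved subsequences.
Subsequence A = 6, 15, 21, 36, 57: a Fibonacci-like recurrence a_n = a_{n-1} + a_{n-2}.
Subsequence B = 8, 16, 32, 64, 128: powers of 2.
Subsequence C = 50, 50, 50, 50: always 50.
The 19th slot belongs to subsequence A; its 7th term is 150.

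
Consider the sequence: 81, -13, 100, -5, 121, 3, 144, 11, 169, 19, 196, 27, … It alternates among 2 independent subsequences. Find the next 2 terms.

Taking every 2nd term gives 2 separate tracks.
Subsequence A: 81, 100, 121, 144, 169, 196 (consecutive squares n² from n = 9).
Subsequence B: -13, -5, 3, 11, 19, 27 (arithmetic with common difference +8).
Position 13 falls in subsequence A as its term 7, giving 225.
The 14th slot belongs to subsequence B; its 7th term is 35.

225, 35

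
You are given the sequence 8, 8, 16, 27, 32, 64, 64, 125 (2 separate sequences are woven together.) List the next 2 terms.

128, 216

Split by position mod 2 into 2 tracks.
Track A: 8, 16, 32, 64. Successive powers of 2.
Track B: 8, 27, 64, 125. Consecutive cubes n³ from n = 2.
Position 9 → track A, term 5 = 128.
Position 10 falls in track B as its term 5, giving 216.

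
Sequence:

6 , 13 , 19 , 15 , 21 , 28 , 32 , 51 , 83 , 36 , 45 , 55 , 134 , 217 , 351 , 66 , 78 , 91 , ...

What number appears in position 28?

153

The slot pattern repeats as AAABBB (period 6), so there are 2 interleaved tracks.
Stream A: 6, 13, 19, 32, 51, 83, 134, 217, 351 — Fibonacci-style (each term is the sum of the two before it).
Stream B: 15, 21, 28, 36, 45, 55, 66, 78, 91 — triangular numbers n(n+1)/2 for n = 5, 6, ….
Position 28 → stream B, term 13 = 153.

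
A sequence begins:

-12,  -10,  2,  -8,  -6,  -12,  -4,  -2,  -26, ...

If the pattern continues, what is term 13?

4

The slot pattern repeats as AAB (period 3), so there are 2 interleaved tracks.
Subsequence A: -12, -10, -8, -6, -4, -2 (arithmetic, step +2).
Subsequence B: 2, -12, -26 (linear: a_n = 16 − 14·n).
Position 13 → subsequence A, term 9 = 4.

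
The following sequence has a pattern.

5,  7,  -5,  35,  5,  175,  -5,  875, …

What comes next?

5

Positions 1, 3, 5, … form one subsequence and positions 2, 4, 6, … form another.
Stream A: 5, -5, 5, -5. Oscillating between 5 and -5.
Stream B: 7, 35, 175, 875. A geometric progression (common ratio 5).
Position 9 → stream A, term 5 = 5.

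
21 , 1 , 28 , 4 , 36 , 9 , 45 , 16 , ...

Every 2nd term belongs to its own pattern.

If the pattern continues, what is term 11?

66

Positions 1, 3, 5, … form one subsequence and positions 2, 4, 6, … form another.
Track A: 21, 28, 36, 45 — triangular numbers starting at T_6.
Track B: 1, 4, 9, 16 — the squares 1², 2², 3², ….
Term 11 comes from track A (its 6th entry): 66.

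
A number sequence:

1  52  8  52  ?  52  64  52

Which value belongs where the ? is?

27

Positions 1, 3, 5, … form one subsequence and positions 2, 4, 6, … form another.
Stream A is 1, 8, ?, 64, which is perfect cubes starting at 1³.
Stream B is 52, 52, 52, 52, which is constant 52.
Stream A's pattern makes the blank 27.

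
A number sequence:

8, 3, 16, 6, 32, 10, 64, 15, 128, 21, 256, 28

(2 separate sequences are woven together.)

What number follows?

Odd-indexed and even-indexed terms follow separate rules.
Track A = 8, 16, 32, 64, 128, 256: powers 2^3, 2^4, 2^5, ….
Track B = 3, 6, 10, 15, 21, 28: triangular numbers n(n+1)/2 for n = 2, 3, ….
Position 13 falls in track A as its term 7, giving 512.

512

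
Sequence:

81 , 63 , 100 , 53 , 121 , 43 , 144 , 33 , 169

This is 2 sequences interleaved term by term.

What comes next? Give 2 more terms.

23, 196

Taking every 2nd term gives 2 separate tracks.
Subsequence A is 81, 100, 121, 144, 169, which is the squares 9², 10², 11², ….
Subsequence B is 63, 53, 43, 33, which is arithmetic, step −10.
Position 10 → subsequence B, term 5 = 23.
Term 11 comes from subsequence A (its 6th entry): 196.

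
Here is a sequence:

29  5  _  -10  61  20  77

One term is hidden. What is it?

45

Odd-indexed and even-indexed terms follow separate rules.
Track A is 29, ?, 61, 77, which is adding 16 each time.
Track B is 5, -10, 20, which is geometric with ratio -2.
So the missing entry in track A is 45.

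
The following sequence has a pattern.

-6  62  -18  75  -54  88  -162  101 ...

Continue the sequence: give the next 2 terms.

Odd-indexed and even-indexed terms follow separate rules.
Stream A: -6, -18, -54, -162 — a geometric progression (common ratio 3).
Stream B: 62, 75, 88, 101 — arithmetic with common difference +13.
The 9th slot belongs to stream A; its 5th term is -486.
Position 10 → stream B, term 5 = 114.

-486, 114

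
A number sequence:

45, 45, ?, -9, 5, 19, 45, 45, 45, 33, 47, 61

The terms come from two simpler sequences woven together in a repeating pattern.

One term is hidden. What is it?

45

Reading positions in blocks of 6 reveals the pattern AAABBB — 2 tracks woven together.
Track A: 45, 45, ?, 45, 45, 45 (the constant sequence 45).
Track B: -9, 5, 19, 33, 47, 61 (arithmetic with common difference +14).
So the missing entry in track A is 45.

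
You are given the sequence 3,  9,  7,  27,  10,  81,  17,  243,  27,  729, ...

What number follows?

Positions 1, 3, 5, … form one subsequence and positions 2, 4, 6, … form another.
Stream A: 3, 7, 10, 17, 27. A Fibonacci-like recurrence a_n = a_{n-1} + a_{n-2}.
Stream B: 9, 27, 81, 243, 729. Successive powers of 3.
Position 11 falls in stream A as its term 6, giving 44.

44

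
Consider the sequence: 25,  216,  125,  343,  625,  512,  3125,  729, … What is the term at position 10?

Split by position mod 2 into 2 tracks.
Track A = 25, 125, 625, 3125: powers of 5.
Track B = 216, 343, 512, 729: perfect cubes starting at 6³.
The 10th slot belongs to track B; its 5th term is 1000.

1000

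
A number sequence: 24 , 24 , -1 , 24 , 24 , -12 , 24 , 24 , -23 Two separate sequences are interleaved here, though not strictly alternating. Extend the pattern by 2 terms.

24, 24

Positions follow the repeating pattern AAB; grouping by letter gives 2 tracks.
Stream A is 24, 24, 24, 24, 24, 24, which is constant 24.
Stream B is -1, -12, -23, which is subtracting 11 each time.
Term 10 comes from stream A (its 7th entry): 24.
Term 11 comes from stream A (its 8th entry): 24.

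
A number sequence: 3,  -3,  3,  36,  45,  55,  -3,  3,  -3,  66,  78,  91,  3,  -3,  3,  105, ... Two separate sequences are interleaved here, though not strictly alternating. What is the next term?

120

Positions follow the repeating pattern AAABBB; grouping by letter gives 2 tracks.
Track A: 3, -3, 3, -3, 3, -3, 3, -3, 3 (alternating ±3).
Track B: 36, 45, 55, 66, 78, 91, 105 (triangular numbers starting at T_8).
Position 17 → track B, term 8 = 120.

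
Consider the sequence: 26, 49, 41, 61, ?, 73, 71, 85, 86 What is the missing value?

Taking every 2nd term gives 2 separate tracks.
Stream A: 26, 41, ?, 71, 86 (arithmetic, step +15).
Stream B: 49, 61, 73, 85 (linear: a_n = 37 + 12·n).
The gap is stream A's term 3; the rule gives 56.

56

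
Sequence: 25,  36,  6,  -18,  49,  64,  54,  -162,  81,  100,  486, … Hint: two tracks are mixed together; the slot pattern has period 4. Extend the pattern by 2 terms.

Positions follow the repeating pattern AABB; grouping by letter gives 2 tracks.
Subsequence A: 25, 36, 49, 64, 81, 100. The squares 5², 6², 7², ….
Subsequence B: 6, -18, 54, -162, 486. A geometric progression (common ratio -3).
Term 12 comes from subsequence B (its 6th entry): -1458.
Term 13 comes from subsequence A (its 7th entry): 121.

-1458, 121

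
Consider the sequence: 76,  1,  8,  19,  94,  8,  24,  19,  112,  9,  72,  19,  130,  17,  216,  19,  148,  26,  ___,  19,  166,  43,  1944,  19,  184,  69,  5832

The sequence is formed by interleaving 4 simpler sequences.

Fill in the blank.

Split by position mod 4 into 4 tracks.
Subsequence A: 76, 94, 112, 130, 148, 166, 184 — linear: a_n = 58 + 18·n.
Subsequence B: 1, 8, 9, 17, 26, 43, 69 — Fibonacci-style (each term is the sum of the two before it).
Subsequence C: 8, 24, 72, 216, ?, 1944, 5832 — geometric with ratio 3.
Subsequence D: 19, 19, 19, 19, 19, 19 — constant 19.
Subsequence C's pattern makes the blank 648.

648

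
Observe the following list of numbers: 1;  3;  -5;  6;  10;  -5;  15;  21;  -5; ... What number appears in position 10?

Reading positions in blocks of 3 reveals the pattern AAB — 2 tracks woven together.
Subsequence A: 1, 3, 6, 10, 15, 21 — triangular numbers n(n+1)/2 for n = 1, 2, ….
Subsequence B: -5, -5, -5 — always -5.
Position 10 → subsequence A, term 7 = 28.

28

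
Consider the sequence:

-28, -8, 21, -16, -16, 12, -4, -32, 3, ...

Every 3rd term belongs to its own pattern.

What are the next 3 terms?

Read the sequence 3 terms at a time; column i is its own pattern.
Subsequence A = -28, -16, -4: arithmetic, step +12.
Subsequence B = -8, -16, -32: multiplying by 2 each time.
Subsequence C = 21, 12, 3: subtracting 9 each time.
Position 10 → subsequence A, term 4 = 8.
Position 11 falls in subsequence B as its term 4, giving -64.
Term 12 comes from subsequence C (its 4th entry): -6.

8, -64, -6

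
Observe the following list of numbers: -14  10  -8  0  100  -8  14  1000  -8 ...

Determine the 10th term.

28

Split by position mod 3: positions 1, 4, 7, … form one track, and each other residue class forms its own.
Subsequence A: -14, 0, 14. Arithmetic with common difference +14.
Subsequence B: 10, 100, 1000. Successive powers of 10.
Subsequence C: -8, -8, -8. Always -8.
Position 10 → subsequence A, term 4 = 28.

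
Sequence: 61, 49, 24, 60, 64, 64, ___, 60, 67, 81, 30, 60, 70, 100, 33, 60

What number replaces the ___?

27

The terms cycle through 4 interleaved subsequences.
Stream A: 61, 64, 67, 70. Arithmetic, step +3.
Stream B: 49, 64, 81, 100. Perfect squares starting at 7².
Stream C: 24, ?, 30, 33. Linear: a_n = 21 + 3·n.
Stream D: 60, 60, 60, 60. Constant 60.
So the missing entry in stream C is 27.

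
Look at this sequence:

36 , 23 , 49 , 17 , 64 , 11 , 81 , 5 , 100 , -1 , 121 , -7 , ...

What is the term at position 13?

144

Odd-indexed and even-indexed terms follow separate rules.
Track A is 36, 49, 64, 81, 100, 121, which is the squares 6², 7², 8², ….
Track B is 23, 17, 11, 5, -1, -7, which is subtracting 6 each time.
Position 13 → track A, term 7 = 144.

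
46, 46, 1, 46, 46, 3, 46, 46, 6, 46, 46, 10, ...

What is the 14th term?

Positions follow the repeating pattern AAB; grouping by letter gives 2 tracks.
Track A is 46, 46, 46, 46, 46, 46, 46, 46, which is constant 46.
Track B is 1, 3, 6, 10, which is triangular numbers n(n+1)/2 for n = 1, 2, ….
Position 14 falls in track A as its term 10, giving 46.

46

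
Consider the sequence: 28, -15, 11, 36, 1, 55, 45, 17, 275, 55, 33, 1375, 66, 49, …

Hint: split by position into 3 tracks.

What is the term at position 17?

Split by position mod 3 into 3 tracks.
Track A: 28, 36, 45, 55, 66 — triangular numbers n(n+1)/2 for n = 7, 8, ….
Track B: -15, 1, 17, 33, 49 — arithmetic with common difference +16.
Track C: 11, 55, 275, 1375 — geometric, ×5 each step.
The 17th slot belongs to track B; its 6th term is 65.

65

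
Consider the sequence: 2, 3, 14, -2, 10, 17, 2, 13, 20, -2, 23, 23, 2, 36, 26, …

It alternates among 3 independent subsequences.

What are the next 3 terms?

-2, 59, 29

Read the sequence 3 terms at a time; column i is its own pattern.
Track A: 2, -2, 2, -2, 2. The oscillation 2·(−1)^(n+1).
Track B: 3, 10, 13, 23, 36. Each term equals the sum of the previous two.
Track C: 14, 17, 20, 23, 26. Arithmetic, step +3.
Term 16 comes from track A (its 6th entry): -2.
Position 17 falls in track B as its term 6, giving 59.
The 18th slot belongs to track C; its 6th term is 29.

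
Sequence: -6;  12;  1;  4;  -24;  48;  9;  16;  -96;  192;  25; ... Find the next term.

36

The slot pattern repeats as AABB (period 4), so there are 2 interleaved tracks.
Stream A is -6, 12, -24, 48, -96, 192, which is a geometric progression (common ratio -2).
Stream B is 1, 4, 9, 16, 25, which is perfect squares starting at 1².
The 12th slot belongs to stream B; its 6th term is 36.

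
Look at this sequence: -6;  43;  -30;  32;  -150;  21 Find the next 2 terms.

-750, 10

Split by position mod 2 into 2 tracks.
Track A: -6, -30, -150. Geometric, ×5 each step.
Track B: 43, 32, 21. Arithmetic with common difference −11.
Position 7 falls in track A as its term 4, giving -750.
The 8th slot belongs to track B; its 4th term is 10.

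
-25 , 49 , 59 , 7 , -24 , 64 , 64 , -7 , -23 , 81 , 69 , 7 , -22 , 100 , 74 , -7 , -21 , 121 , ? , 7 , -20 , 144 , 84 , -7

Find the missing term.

The terms cycle through 4 interleaved subsequences.
Track A: -25, -24, -23, -22, -21, -20 — arithmetic, step +1.
Track B: 49, 64, 81, 100, 121, 144 — perfect squares starting at 7².
Track C: 59, 64, 69, 74, ?, 84 — adding 5 each time.
Track D: 7, -7, 7, -7, 7, -7 — the oscillation 7·(−1)^(n+1).
The gap is track C's term 5; the rule gives 79.

79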